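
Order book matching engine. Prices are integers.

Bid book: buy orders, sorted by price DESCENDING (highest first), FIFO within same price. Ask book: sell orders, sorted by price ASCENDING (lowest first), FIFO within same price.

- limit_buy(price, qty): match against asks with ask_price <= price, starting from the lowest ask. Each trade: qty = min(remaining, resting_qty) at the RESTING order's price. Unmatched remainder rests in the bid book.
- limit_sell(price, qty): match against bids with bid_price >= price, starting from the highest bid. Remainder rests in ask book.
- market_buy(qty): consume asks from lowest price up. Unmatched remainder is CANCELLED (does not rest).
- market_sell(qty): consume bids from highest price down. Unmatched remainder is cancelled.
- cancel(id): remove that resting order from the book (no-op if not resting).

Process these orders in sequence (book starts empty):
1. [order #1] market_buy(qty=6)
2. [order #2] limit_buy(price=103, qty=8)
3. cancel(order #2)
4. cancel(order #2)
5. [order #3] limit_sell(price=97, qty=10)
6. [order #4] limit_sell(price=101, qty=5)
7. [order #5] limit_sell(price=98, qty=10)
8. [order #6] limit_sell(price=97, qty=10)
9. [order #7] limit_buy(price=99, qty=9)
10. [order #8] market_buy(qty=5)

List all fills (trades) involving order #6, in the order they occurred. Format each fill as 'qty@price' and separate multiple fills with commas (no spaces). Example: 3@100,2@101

After op 1 [order #1] market_buy(qty=6): fills=none; bids=[-] asks=[-]
After op 2 [order #2] limit_buy(price=103, qty=8): fills=none; bids=[#2:8@103] asks=[-]
After op 3 cancel(order #2): fills=none; bids=[-] asks=[-]
After op 4 cancel(order #2): fills=none; bids=[-] asks=[-]
After op 5 [order #3] limit_sell(price=97, qty=10): fills=none; bids=[-] asks=[#3:10@97]
After op 6 [order #4] limit_sell(price=101, qty=5): fills=none; bids=[-] asks=[#3:10@97 #4:5@101]
After op 7 [order #5] limit_sell(price=98, qty=10): fills=none; bids=[-] asks=[#3:10@97 #5:10@98 #4:5@101]
After op 8 [order #6] limit_sell(price=97, qty=10): fills=none; bids=[-] asks=[#3:10@97 #6:10@97 #5:10@98 #4:5@101]
After op 9 [order #7] limit_buy(price=99, qty=9): fills=#7x#3:9@97; bids=[-] asks=[#3:1@97 #6:10@97 #5:10@98 #4:5@101]
After op 10 [order #8] market_buy(qty=5): fills=#8x#3:1@97 #8x#6:4@97; bids=[-] asks=[#6:6@97 #5:10@98 #4:5@101]

Answer: 4@97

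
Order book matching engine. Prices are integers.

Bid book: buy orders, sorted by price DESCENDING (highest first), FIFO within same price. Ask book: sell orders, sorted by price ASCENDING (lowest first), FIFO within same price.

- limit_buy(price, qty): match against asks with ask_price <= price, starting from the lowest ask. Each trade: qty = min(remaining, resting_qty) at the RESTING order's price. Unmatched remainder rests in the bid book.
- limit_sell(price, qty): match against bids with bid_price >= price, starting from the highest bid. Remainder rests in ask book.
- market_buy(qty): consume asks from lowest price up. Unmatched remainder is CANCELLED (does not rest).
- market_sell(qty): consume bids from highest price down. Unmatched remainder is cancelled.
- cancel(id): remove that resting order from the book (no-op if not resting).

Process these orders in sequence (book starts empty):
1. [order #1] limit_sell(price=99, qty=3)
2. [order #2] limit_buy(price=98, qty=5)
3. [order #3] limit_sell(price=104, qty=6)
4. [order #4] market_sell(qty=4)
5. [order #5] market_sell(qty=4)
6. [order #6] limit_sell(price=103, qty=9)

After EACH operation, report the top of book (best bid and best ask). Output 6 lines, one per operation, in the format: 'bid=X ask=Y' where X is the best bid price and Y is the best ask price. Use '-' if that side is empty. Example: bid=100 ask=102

After op 1 [order #1] limit_sell(price=99, qty=3): fills=none; bids=[-] asks=[#1:3@99]
After op 2 [order #2] limit_buy(price=98, qty=5): fills=none; bids=[#2:5@98] asks=[#1:3@99]
After op 3 [order #3] limit_sell(price=104, qty=6): fills=none; bids=[#2:5@98] asks=[#1:3@99 #3:6@104]
After op 4 [order #4] market_sell(qty=4): fills=#2x#4:4@98; bids=[#2:1@98] asks=[#1:3@99 #3:6@104]
After op 5 [order #5] market_sell(qty=4): fills=#2x#5:1@98; bids=[-] asks=[#1:3@99 #3:6@104]
After op 6 [order #6] limit_sell(price=103, qty=9): fills=none; bids=[-] asks=[#1:3@99 #6:9@103 #3:6@104]

Answer: bid=- ask=99
bid=98 ask=99
bid=98 ask=99
bid=98 ask=99
bid=- ask=99
bid=- ask=99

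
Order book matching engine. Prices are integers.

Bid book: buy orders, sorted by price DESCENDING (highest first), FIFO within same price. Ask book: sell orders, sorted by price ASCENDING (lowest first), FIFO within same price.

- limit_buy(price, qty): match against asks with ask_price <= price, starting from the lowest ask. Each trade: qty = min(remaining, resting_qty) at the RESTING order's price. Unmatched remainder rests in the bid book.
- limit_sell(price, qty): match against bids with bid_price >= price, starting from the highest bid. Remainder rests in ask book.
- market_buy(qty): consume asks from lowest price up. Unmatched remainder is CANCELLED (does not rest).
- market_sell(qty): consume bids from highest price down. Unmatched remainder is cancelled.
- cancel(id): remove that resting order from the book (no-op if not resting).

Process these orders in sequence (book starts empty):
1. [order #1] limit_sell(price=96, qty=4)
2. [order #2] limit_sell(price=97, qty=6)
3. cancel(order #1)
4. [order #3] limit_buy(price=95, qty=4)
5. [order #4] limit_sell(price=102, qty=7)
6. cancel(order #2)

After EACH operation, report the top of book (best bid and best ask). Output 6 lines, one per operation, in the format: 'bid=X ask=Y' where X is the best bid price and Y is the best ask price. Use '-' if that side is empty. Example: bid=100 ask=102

Answer: bid=- ask=96
bid=- ask=96
bid=- ask=97
bid=95 ask=97
bid=95 ask=97
bid=95 ask=102

Derivation:
After op 1 [order #1] limit_sell(price=96, qty=4): fills=none; bids=[-] asks=[#1:4@96]
After op 2 [order #2] limit_sell(price=97, qty=6): fills=none; bids=[-] asks=[#1:4@96 #2:6@97]
After op 3 cancel(order #1): fills=none; bids=[-] asks=[#2:6@97]
After op 4 [order #3] limit_buy(price=95, qty=4): fills=none; bids=[#3:4@95] asks=[#2:6@97]
After op 5 [order #4] limit_sell(price=102, qty=7): fills=none; bids=[#3:4@95] asks=[#2:6@97 #4:7@102]
After op 6 cancel(order #2): fills=none; bids=[#3:4@95] asks=[#4:7@102]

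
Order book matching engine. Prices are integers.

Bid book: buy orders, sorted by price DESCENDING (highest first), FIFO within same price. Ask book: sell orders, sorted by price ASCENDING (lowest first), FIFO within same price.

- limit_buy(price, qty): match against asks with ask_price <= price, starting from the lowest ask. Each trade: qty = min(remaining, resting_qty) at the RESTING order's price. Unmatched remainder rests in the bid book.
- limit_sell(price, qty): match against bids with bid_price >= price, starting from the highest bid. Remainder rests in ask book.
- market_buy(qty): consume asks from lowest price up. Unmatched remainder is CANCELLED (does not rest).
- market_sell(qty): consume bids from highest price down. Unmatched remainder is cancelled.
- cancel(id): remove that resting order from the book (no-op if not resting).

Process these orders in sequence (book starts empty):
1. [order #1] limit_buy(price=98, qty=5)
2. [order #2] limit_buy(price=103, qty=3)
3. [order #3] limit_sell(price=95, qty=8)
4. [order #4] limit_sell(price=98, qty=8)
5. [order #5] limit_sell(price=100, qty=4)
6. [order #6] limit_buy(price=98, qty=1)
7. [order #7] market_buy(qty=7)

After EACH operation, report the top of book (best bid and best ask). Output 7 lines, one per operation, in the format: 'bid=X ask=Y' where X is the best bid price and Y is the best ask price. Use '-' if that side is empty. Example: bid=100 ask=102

Answer: bid=98 ask=-
bid=103 ask=-
bid=- ask=-
bid=- ask=98
bid=- ask=98
bid=- ask=98
bid=- ask=100

Derivation:
After op 1 [order #1] limit_buy(price=98, qty=5): fills=none; bids=[#1:5@98] asks=[-]
After op 2 [order #2] limit_buy(price=103, qty=3): fills=none; bids=[#2:3@103 #1:5@98] asks=[-]
After op 3 [order #3] limit_sell(price=95, qty=8): fills=#2x#3:3@103 #1x#3:5@98; bids=[-] asks=[-]
After op 4 [order #4] limit_sell(price=98, qty=8): fills=none; bids=[-] asks=[#4:8@98]
After op 5 [order #5] limit_sell(price=100, qty=4): fills=none; bids=[-] asks=[#4:8@98 #5:4@100]
After op 6 [order #6] limit_buy(price=98, qty=1): fills=#6x#4:1@98; bids=[-] asks=[#4:7@98 #5:4@100]
After op 7 [order #7] market_buy(qty=7): fills=#7x#4:7@98; bids=[-] asks=[#5:4@100]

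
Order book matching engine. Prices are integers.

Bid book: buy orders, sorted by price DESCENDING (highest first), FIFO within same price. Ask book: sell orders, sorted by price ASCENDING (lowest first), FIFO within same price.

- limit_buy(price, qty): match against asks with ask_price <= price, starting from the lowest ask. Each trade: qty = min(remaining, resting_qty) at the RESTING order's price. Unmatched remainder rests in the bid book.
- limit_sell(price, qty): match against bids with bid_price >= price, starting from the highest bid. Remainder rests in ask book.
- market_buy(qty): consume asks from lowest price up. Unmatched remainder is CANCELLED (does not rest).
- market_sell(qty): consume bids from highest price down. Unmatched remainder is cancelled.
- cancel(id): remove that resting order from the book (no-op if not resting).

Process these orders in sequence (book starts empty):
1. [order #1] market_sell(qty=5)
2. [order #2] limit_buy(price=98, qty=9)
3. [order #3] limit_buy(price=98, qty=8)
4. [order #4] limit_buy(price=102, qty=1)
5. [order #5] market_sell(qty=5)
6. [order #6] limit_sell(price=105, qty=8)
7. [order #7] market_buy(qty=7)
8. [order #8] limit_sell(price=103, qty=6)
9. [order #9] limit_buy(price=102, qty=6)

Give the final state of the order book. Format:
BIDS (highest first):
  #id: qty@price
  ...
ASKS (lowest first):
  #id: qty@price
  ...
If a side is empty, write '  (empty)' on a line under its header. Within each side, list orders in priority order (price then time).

Answer: BIDS (highest first):
  #9: 6@102
  #2: 5@98
  #3: 8@98
ASKS (lowest first):
  #8: 6@103
  #6: 1@105

Derivation:
After op 1 [order #1] market_sell(qty=5): fills=none; bids=[-] asks=[-]
After op 2 [order #2] limit_buy(price=98, qty=9): fills=none; bids=[#2:9@98] asks=[-]
After op 3 [order #3] limit_buy(price=98, qty=8): fills=none; bids=[#2:9@98 #3:8@98] asks=[-]
After op 4 [order #4] limit_buy(price=102, qty=1): fills=none; bids=[#4:1@102 #2:9@98 #3:8@98] asks=[-]
After op 5 [order #5] market_sell(qty=5): fills=#4x#5:1@102 #2x#5:4@98; bids=[#2:5@98 #3:8@98] asks=[-]
After op 6 [order #6] limit_sell(price=105, qty=8): fills=none; bids=[#2:5@98 #3:8@98] asks=[#6:8@105]
After op 7 [order #7] market_buy(qty=7): fills=#7x#6:7@105; bids=[#2:5@98 #3:8@98] asks=[#6:1@105]
After op 8 [order #8] limit_sell(price=103, qty=6): fills=none; bids=[#2:5@98 #3:8@98] asks=[#8:6@103 #6:1@105]
After op 9 [order #9] limit_buy(price=102, qty=6): fills=none; bids=[#9:6@102 #2:5@98 #3:8@98] asks=[#8:6@103 #6:1@105]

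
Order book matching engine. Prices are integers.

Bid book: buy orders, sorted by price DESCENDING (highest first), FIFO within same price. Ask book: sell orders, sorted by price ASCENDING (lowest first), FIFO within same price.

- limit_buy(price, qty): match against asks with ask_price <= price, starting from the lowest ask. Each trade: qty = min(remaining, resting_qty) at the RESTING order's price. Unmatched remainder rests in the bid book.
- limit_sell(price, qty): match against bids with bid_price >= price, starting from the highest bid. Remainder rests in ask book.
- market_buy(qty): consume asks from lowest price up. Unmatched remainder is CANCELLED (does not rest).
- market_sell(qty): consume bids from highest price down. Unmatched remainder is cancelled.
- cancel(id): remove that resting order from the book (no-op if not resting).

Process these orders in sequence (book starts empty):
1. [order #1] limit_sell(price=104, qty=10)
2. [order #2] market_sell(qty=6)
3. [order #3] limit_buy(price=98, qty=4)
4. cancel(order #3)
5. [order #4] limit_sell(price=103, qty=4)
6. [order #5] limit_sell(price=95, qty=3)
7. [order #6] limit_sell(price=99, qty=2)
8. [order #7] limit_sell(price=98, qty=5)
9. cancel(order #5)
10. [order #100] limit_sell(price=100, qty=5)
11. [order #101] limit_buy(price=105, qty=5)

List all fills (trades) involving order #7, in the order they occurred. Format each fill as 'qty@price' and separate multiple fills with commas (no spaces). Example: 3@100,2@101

Answer: 5@98

Derivation:
After op 1 [order #1] limit_sell(price=104, qty=10): fills=none; bids=[-] asks=[#1:10@104]
After op 2 [order #2] market_sell(qty=6): fills=none; bids=[-] asks=[#1:10@104]
After op 3 [order #3] limit_buy(price=98, qty=4): fills=none; bids=[#3:4@98] asks=[#1:10@104]
After op 4 cancel(order #3): fills=none; bids=[-] asks=[#1:10@104]
After op 5 [order #4] limit_sell(price=103, qty=4): fills=none; bids=[-] asks=[#4:4@103 #1:10@104]
After op 6 [order #5] limit_sell(price=95, qty=3): fills=none; bids=[-] asks=[#5:3@95 #4:4@103 #1:10@104]
After op 7 [order #6] limit_sell(price=99, qty=2): fills=none; bids=[-] asks=[#5:3@95 #6:2@99 #4:4@103 #1:10@104]
After op 8 [order #7] limit_sell(price=98, qty=5): fills=none; bids=[-] asks=[#5:3@95 #7:5@98 #6:2@99 #4:4@103 #1:10@104]
After op 9 cancel(order #5): fills=none; bids=[-] asks=[#7:5@98 #6:2@99 #4:4@103 #1:10@104]
After op 10 [order #100] limit_sell(price=100, qty=5): fills=none; bids=[-] asks=[#7:5@98 #6:2@99 #100:5@100 #4:4@103 #1:10@104]
After op 11 [order #101] limit_buy(price=105, qty=5): fills=#101x#7:5@98; bids=[-] asks=[#6:2@99 #100:5@100 #4:4@103 #1:10@104]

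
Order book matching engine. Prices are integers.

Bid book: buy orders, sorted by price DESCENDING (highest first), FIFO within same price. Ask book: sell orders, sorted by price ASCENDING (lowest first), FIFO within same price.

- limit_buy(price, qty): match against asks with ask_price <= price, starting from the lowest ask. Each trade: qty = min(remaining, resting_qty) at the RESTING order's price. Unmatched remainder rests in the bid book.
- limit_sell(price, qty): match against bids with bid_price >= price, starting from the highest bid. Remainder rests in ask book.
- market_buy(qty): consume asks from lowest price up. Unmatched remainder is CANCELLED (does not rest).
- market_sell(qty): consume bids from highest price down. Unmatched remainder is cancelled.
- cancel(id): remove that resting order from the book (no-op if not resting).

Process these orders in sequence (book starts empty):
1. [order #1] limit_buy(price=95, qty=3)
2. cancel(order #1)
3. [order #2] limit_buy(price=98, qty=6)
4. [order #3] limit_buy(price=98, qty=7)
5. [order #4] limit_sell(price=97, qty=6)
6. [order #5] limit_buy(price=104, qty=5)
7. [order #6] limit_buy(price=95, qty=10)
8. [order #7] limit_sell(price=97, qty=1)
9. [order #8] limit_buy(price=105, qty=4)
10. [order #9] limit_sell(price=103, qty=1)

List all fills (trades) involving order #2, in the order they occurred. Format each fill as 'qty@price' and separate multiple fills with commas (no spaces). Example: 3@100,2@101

Answer: 6@98

Derivation:
After op 1 [order #1] limit_buy(price=95, qty=3): fills=none; bids=[#1:3@95] asks=[-]
After op 2 cancel(order #1): fills=none; bids=[-] asks=[-]
After op 3 [order #2] limit_buy(price=98, qty=6): fills=none; bids=[#2:6@98] asks=[-]
After op 4 [order #3] limit_buy(price=98, qty=7): fills=none; bids=[#2:6@98 #3:7@98] asks=[-]
After op 5 [order #4] limit_sell(price=97, qty=6): fills=#2x#4:6@98; bids=[#3:7@98] asks=[-]
After op 6 [order #5] limit_buy(price=104, qty=5): fills=none; bids=[#5:5@104 #3:7@98] asks=[-]
After op 7 [order #6] limit_buy(price=95, qty=10): fills=none; bids=[#5:5@104 #3:7@98 #6:10@95] asks=[-]
After op 8 [order #7] limit_sell(price=97, qty=1): fills=#5x#7:1@104; bids=[#5:4@104 #3:7@98 #6:10@95] asks=[-]
After op 9 [order #8] limit_buy(price=105, qty=4): fills=none; bids=[#8:4@105 #5:4@104 #3:7@98 #6:10@95] asks=[-]
After op 10 [order #9] limit_sell(price=103, qty=1): fills=#8x#9:1@105; bids=[#8:3@105 #5:4@104 #3:7@98 #6:10@95] asks=[-]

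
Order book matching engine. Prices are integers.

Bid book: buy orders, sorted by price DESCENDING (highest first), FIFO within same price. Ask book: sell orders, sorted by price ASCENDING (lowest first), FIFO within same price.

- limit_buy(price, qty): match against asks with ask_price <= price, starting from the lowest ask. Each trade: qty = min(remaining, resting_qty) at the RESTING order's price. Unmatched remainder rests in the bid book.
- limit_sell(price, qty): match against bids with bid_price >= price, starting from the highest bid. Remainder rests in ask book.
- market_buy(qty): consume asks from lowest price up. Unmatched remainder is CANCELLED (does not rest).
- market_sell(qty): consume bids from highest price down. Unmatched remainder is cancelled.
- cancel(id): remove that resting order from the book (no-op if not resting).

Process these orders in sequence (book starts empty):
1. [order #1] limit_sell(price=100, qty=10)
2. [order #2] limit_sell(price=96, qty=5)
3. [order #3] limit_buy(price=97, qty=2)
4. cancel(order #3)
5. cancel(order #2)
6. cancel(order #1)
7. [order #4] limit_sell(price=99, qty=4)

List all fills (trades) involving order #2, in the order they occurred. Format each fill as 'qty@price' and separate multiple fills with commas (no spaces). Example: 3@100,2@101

After op 1 [order #1] limit_sell(price=100, qty=10): fills=none; bids=[-] asks=[#1:10@100]
After op 2 [order #2] limit_sell(price=96, qty=5): fills=none; bids=[-] asks=[#2:5@96 #1:10@100]
After op 3 [order #3] limit_buy(price=97, qty=2): fills=#3x#2:2@96; bids=[-] asks=[#2:3@96 #1:10@100]
After op 4 cancel(order #3): fills=none; bids=[-] asks=[#2:3@96 #1:10@100]
After op 5 cancel(order #2): fills=none; bids=[-] asks=[#1:10@100]
After op 6 cancel(order #1): fills=none; bids=[-] asks=[-]
After op 7 [order #4] limit_sell(price=99, qty=4): fills=none; bids=[-] asks=[#4:4@99]

Answer: 2@96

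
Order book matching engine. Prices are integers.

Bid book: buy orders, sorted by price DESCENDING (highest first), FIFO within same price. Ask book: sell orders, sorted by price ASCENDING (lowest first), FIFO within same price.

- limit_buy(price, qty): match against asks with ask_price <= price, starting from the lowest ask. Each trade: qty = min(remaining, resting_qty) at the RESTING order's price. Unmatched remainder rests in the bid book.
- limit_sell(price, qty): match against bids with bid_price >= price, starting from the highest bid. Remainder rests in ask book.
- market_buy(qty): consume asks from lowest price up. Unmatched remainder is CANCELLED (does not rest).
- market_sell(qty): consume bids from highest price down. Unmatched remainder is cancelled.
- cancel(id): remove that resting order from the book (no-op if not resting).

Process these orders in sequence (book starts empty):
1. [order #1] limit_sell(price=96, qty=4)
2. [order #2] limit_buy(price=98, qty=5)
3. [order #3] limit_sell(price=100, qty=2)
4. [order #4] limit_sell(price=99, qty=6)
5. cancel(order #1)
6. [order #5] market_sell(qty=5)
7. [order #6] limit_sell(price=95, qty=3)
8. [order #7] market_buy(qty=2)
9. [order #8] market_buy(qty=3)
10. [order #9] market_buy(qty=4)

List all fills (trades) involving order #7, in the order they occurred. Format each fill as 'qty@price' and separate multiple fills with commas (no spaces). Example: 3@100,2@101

After op 1 [order #1] limit_sell(price=96, qty=4): fills=none; bids=[-] asks=[#1:4@96]
After op 2 [order #2] limit_buy(price=98, qty=5): fills=#2x#1:4@96; bids=[#2:1@98] asks=[-]
After op 3 [order #3] limit_sell(price=100, qty=2): fills=none; bids=[#2:1@98] asks=[#3:2@100]
After op 4 [order #4] limit_sell(price=99, qty=6): fills=none; bids=[#2:1@98] asks=[#4:6@99 #3:2@100]
After op 5 cancel(order #1): fills=none; bids=[#2:1@98] asks=[#4:6@99 #3:2@100]
After op 6 [order #5] market_sell(qty=5): fills=#2x#5:1@98; bids=[-] asks=[#4:6@99 #3:2@100]
After op 7 [order #6] limit_sell(price=95, qty=3): fills=none; bids=[-] asks=[#6:3@95 #4:6@99 #3:2@100]
After op 8 [order #7] market_buy(qty=2): fills=#7x#6:2@95; bids=[-] asks=[#6:1@95 #4:6@99 #3:2@100]
After op 9 [order #8] market_buy(qty=3): fills=#8x#6:1@95 #8x#4:2@99; bids=[-] asks=[#4:4@99 #3:2@100]
After op 10 [order #9] market_buy(qty=4): fills=#9x#4:4@99; bids=[-] asks=[#3:2@100]

Answer: 2@95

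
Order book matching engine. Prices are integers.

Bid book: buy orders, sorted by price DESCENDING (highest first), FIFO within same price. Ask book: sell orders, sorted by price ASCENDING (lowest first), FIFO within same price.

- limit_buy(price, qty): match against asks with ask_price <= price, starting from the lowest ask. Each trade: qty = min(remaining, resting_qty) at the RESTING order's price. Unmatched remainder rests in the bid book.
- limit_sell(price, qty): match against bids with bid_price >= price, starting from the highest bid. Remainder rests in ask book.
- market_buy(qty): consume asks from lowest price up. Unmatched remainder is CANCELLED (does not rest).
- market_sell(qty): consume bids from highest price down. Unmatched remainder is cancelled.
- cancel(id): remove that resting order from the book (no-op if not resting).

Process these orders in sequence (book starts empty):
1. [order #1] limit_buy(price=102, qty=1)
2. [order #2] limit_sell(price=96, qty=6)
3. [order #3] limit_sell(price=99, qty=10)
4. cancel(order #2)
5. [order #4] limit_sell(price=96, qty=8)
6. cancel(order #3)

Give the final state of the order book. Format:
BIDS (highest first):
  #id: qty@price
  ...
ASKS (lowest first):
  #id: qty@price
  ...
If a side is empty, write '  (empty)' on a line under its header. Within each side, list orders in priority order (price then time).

Answer: BIDS (highest first):
  (empty)
ASKS (lowest first):
  #4: 8@96

Derivation:
After op 1 [order #1] limit_buy(price=102, qty=1): fills=none; bids=[#1:1@102] asks=[-]
After op 2 [order #2] limit_sell(price=96, qty=6): fills=#1x#2:1@102; bids=[-] asks=[#2:5@96]
After op 3 [order #3] limit_sell(price=99, qty=10): fills=none; bids=[-] asks=[#2:5@96 #3:10@99]
After op 4 cancel(order #2): fills=none; bids=[-] asks=[#3:10@99]
After op 5 [order #4] limit_sell(price=96, qty=8): fills=none; bids=[-] asks=[#4:8@96 #3:10@99]
After op 6 cancel(order #3): fills=none; bids=[-] asks=[#4:8@96]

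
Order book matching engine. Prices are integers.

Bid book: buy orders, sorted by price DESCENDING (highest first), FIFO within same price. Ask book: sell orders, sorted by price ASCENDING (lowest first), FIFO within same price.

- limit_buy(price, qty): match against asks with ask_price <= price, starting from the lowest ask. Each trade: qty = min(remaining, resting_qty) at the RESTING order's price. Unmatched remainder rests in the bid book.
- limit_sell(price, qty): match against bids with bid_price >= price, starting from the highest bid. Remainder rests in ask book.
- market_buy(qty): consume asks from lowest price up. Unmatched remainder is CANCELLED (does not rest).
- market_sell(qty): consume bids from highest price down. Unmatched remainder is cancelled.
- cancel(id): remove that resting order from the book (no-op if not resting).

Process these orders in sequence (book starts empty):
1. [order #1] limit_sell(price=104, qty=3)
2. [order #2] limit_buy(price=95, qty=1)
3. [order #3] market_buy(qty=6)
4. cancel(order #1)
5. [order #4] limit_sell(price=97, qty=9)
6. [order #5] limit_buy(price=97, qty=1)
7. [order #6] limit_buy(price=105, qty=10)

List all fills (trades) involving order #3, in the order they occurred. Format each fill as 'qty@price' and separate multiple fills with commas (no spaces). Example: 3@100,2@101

After op 1 [order #1] limit_sell(price=104, qty=3): fills=none; bids=[-] asks=[#1:3@104]
After op 2 [order #2] limit_buy(price=95, qty=1): fills=none; bids=[#2:1@95] asks=[#1:3@104]
After op 3 [order #3] market_buy(qty=6): fills=#3x#1:3@104; bids=[#2:1@95] asks=[-]
After op 4 cancel(order #1): fills=none; bids=[#2:1@95] asks=[-]
After op 5 [order #4] limit_sell(price=97, qty=9): fills=none; bids=[#2:1@95] asks=[#4:9@97]
After op 6 [order #5] limit_buy(price=97, qty=1): fills=#5x#4:1@97; bids=[#2:1@95] asks=[#4:8@97]
After op 7 [order #6] limit_buy(price=105, qty=10): fills=#6x#4:8@97; bids=[#6:2@105 #2:1@95] asks=[-]

Answer: 3@104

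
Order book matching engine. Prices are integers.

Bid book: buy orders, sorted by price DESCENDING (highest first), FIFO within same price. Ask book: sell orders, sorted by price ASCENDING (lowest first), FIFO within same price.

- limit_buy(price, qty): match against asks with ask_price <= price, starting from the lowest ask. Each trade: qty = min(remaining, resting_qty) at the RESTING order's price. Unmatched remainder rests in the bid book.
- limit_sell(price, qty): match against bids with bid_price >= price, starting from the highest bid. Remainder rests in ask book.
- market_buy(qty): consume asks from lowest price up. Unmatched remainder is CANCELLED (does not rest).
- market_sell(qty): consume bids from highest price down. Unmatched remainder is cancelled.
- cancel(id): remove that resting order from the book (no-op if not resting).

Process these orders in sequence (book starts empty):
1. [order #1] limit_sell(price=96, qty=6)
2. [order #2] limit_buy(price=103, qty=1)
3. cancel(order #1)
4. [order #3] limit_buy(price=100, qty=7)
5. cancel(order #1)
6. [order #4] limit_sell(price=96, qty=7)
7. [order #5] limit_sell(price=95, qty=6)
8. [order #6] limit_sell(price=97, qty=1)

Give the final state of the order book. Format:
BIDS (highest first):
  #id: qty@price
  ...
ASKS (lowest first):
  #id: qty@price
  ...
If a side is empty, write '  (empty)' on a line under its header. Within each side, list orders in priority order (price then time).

Answer: BIDS (highest first):
  (empty)
ASKS (lowest first):
  #5: 6@95
  #6: 1@97

Derivation:
After op 1 [order #1] limit_sell(price=96, qty=6): fills=none; bids=[-] asks=[#1:6@96]
After op 2 [order #2] limit_buy(price=103, qty=1): fills=#2x#1:1@96; bids=[-] asks=[#1:5@96]
After op 3 cancel(order #1): fills=none; bids=[-] asks=[-]
After op 4 [order #3] limit_buy(price=100, qty=7): fills=none; bids=[#3:7@100] asks=[-]
After op 5 cancel(order #1): fills=none; bids=[#3:7@100] asks=[-]
After op 6 [order #4] limit_sell(price=96, qty=7): fills=#3x#4:7@100; bids=[-] asks=[-]
After op 7 [order #5] limit_sell(price=95, qty=6): fills=none; bids=[-] asks=[#5:6@95]
After op 8 [order #6] limit_sell(price=97, qty=1): fills=none; bids=[-] asks=[#5:6@95 #6:1@97]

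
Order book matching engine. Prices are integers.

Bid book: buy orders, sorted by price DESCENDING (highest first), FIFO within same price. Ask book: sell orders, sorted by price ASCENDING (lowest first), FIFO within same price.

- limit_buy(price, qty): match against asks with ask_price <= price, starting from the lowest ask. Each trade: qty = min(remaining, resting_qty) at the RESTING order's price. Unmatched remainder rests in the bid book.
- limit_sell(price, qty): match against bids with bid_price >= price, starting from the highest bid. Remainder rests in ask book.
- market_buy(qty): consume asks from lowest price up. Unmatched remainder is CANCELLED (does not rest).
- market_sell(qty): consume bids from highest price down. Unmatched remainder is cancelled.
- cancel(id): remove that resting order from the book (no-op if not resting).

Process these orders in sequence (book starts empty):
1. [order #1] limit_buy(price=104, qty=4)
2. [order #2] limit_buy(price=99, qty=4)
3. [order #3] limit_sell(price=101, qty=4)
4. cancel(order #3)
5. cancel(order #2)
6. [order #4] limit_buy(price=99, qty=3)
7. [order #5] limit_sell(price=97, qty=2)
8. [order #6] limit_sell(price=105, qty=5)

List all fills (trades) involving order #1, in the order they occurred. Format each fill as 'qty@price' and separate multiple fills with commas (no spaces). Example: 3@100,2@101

After op 1 [order #1] limit_buy(price=104, qty=4): fills=none; bids=[#1:4@104] asks=[-]
After op 2 [order #2] limit_buy(price=99, qty=4): fills=none; bids=[#1:4@104 #2:4@99] asks=[-]
After op 3 [order #3] limit_sell(price=101, qty=4): fills=#1x#3:4@104; bids=[#2:4@99] asks=[-]
After op 4 cancel(order #3): fills=none; bids=[#2:4@99] asks=[-]
After op 5 cancel(order #2): fills=none; bids=[-] asks=[-]
After op 6 [order #4] limit_buy(price=99, qty=3): fills=none; bids=[#4:3@99] asks=[-]
After op 7 [order #5] limit_sell(price=97, qty=2): fills=#4x#5:2@99; bids=[#4:1@99] asks=[-]
After op 8 [order #6] limit_sell(price=105, qty=5): fills=none; bids=[#4:1@99] asks=[#6:5@105]

Answer: 4@104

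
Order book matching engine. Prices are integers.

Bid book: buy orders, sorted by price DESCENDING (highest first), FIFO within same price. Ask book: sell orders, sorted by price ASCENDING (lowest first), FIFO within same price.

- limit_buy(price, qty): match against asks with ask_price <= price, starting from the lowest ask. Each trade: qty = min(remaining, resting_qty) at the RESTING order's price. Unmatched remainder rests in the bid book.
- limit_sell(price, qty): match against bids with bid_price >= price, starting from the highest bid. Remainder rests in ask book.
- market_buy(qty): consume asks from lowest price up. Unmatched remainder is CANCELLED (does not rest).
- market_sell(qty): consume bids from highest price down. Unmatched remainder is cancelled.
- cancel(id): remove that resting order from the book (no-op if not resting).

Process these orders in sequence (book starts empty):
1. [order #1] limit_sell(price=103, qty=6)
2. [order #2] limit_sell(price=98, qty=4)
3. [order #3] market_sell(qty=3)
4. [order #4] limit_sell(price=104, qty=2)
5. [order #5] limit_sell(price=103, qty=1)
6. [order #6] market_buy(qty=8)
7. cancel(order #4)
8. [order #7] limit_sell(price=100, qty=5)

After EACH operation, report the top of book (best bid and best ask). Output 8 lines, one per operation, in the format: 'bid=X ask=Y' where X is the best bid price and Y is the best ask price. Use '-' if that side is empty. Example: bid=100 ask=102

Answer: bid=- ask=103
bid=- ask=98
bid=- ask=98
bid=- ask=98
bid=- ask=98
bid=- ask=103
bid=- ask=103
bid=- ask=100

Derivation:
After op 1 [order #1] limit_sell(price=103, qty=6): fills=none; bids=[-] asks=[#1:6@103]
After op 2 [order #2] limit_sell(price=98, qty=4): fills=none; bids=[-] asks=[#2:4@98 #1:6@103]
After op 3 [order #3] market_sell(qty=3): fills=none; bids=[-] asks=[#2:4@98 #1:6@103]
After op 4 [order #4] limit_sell(price=104, qty=2): fills=none; bids=[-] asks=[#2:4@98 #1:6@103 #4:2@104]
After op 5 [order #5] limit_sell(price=103, qty=1): fills=none; bids=[-] asks=[#2:4@98 #1:6@103 #5:1@103 #4:2@104]
After op 6 [order #6] market_buy(qty=8): fills=#6x#2:4@98 #6x#1:4@103; bids=[-] asks=[#1:2@103 #5:1@103 #4:2@104]
After op 7 cancel(order #4): fills=none; bids=[-] asks=[#1:2@103 #5:1@103]
After op 8 [order #7] limit_sell(price=100, qty=5): fills=none; bids=[-] asks=[#7:5@100 #1:2@103 #5:1@103]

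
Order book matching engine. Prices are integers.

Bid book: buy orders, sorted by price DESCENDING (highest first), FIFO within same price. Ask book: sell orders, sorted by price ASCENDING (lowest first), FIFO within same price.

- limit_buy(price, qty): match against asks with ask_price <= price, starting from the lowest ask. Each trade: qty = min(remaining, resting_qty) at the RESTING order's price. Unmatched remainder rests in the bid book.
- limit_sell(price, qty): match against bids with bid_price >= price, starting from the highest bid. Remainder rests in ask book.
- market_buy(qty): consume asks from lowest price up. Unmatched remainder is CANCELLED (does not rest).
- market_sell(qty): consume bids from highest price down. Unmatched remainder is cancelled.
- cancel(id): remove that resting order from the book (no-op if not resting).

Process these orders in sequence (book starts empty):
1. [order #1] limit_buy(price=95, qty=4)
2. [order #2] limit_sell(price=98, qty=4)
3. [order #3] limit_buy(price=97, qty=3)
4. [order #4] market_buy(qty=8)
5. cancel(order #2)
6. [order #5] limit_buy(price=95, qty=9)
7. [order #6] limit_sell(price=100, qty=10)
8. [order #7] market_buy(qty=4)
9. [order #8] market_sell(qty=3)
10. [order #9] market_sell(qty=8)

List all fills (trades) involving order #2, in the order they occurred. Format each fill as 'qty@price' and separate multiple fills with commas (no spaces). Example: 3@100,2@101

Answer: 4@98

Derivation:
After op 1 [order #1] limit_buy(price=95, qty=4): fills=none; bids=[#1:4@95] asks=[-]
After op 2 [order #2] limit_sell(price=98, qty=4): fills=none; bids=[#1:4@95] asks=[#2:4@98]
After op 3 [order #3] limit_buy(price=97, qty=3): fills=none; bids=[#3:3@97 #1:4@95] asks=[#2:4@98]
After op 4 [order #4] market_buy(qty=8): fills=#4x#2:4@98; bids=[#3:3@97 #1:4@95] asks=[-]
After op 5 cancel(order #2): fills=none; bids=[#3:3@97 #1:4@95] asks=[-]
After op 6 [order #5] limit_buy(price=95, qty=9): fills=none; bids=[#3:3@97 #1:4@95 #5:9@95] asks=[-]
After op 7 [order #6] limit_sell(price=100, qty=10): fills=none; bids=[#3:3@97 #1:4@95 #5:9@95] asks=[#6:10@100]
After op 8 [order #7] market_buy(qty=4): fills=#7x#6:4@100; bids=[#3:3@97 #1:4@95 #5:9@95] asks=[#6:6@100]
After op 9 [order #8] market_sell(qty=3): fills=#3x#8:3@97; bids=[#1:4@95 #5:9@95] asks=[#6:6@100]
After op 10 [order #9] market_sell(qty=8): fills=#1x#9:4@95 #5x#9:4@95; bids=[#5:5@95] asks=[#6:6@100]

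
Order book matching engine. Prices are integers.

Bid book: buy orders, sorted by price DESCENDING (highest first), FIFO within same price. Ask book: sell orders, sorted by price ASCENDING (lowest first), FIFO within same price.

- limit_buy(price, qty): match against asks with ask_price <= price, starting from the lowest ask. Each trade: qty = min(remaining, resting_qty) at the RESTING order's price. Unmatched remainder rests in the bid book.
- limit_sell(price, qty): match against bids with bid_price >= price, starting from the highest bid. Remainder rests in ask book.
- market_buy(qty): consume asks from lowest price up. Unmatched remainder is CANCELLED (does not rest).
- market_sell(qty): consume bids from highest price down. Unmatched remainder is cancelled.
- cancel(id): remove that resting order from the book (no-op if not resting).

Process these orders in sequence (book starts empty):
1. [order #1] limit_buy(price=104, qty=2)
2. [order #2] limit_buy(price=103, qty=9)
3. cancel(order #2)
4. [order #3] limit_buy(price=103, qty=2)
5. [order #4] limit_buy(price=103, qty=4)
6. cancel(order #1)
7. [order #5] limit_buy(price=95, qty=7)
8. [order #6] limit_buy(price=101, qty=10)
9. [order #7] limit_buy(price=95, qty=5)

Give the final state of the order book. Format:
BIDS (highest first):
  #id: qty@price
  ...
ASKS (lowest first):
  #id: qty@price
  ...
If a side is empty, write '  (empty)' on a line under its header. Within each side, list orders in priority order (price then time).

Answer: BIDS (highest first):
  #3: 2@103
  #4: 4@103
  #6: 10@101
  #5: 7@95
  #7: 5@95
ASKS (lowest first):
  (empty)

Derivation:
After op 1 [order #1] limit_buy(price=104, qty=2): fills=none; bids=[#1:2@104] asks=[-]
After op 2 [order #2] limit_buy(price=103, qty=9): fills=none; bids=[#1:2@104 #2:9@103] asks=[-]
After op 3 cancel(order #2): fills=none; bids=[#1:2@104] asks=[-]
After op 4 [order #3] limit_buy(price=103, qty=2): fills=none; bids=[#1:2@104 #3:2@103] asks=[-]
After op 5 [order #4] limit_buy(price=103, qty=4): fills=none; bids=[#1:2@104 #3:2@103 #4:4@103] asks=[-]
After op 6 cancel(order #1): fills=none; bids=[#3:2@103 #4:4@103] asks=[-]
After op 7 [order #5] limit_buy(price=95, qty=7): fills=none; bids=[#3:2@103 #4:4@103 #5:7@95] asks=[-]
After op 8 [order #6] limit_buy(price=101, qty=10): fills=none; bids=[#3:2@103 #4:4@103 #6:10@101 #5:7@95] asks=[-]
After op 9 [order #7] limit_buy(price=95, qty=5): fills=none; bids=[#3:2@103 #4:4@103 #6:10@101 #5:7@95 #7:5@95] asks=[-]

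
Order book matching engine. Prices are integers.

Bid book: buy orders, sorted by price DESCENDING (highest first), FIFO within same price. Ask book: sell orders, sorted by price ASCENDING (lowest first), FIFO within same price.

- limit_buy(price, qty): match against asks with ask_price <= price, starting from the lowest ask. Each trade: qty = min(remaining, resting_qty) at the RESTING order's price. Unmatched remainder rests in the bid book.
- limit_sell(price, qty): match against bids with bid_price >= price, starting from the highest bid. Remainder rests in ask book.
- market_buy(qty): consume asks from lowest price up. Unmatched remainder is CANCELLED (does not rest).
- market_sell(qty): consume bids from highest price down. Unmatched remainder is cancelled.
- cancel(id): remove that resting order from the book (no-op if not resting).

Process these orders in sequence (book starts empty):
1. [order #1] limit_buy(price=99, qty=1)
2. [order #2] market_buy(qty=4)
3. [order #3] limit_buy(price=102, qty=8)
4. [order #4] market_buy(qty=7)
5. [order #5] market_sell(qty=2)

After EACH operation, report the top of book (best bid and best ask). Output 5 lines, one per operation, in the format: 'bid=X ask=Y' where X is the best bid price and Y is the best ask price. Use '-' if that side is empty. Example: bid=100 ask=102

After op 1 [order #1] limit_buy(price=99, qty=1): fills=none; bids=[#1:1@99] asks=[-]
After op 2 [order #2] market_buy(qty=4): fills=none; bids=[#1:1@99] asks=[-]
After op 3 [order #3] limit_buy(price=102, qty=8): fills=none; bids=[#3:8@102 #1:1@99] asks=[-]
After op 4 [order #4] market_buy(qty=7): fills=none; bids=[#3:8@102 #1:1@99] asks=[-]
After op 5 [order #5] market_sell(qty=2): fills=#3x#5:2@102; bids=[#3:6@102 #1:1@99] asks=[-]

Answer: bid=99 ask=-
bid=99 ask=-
bid=102 ask=-
bid=102 ask=-
bid=102 ask=-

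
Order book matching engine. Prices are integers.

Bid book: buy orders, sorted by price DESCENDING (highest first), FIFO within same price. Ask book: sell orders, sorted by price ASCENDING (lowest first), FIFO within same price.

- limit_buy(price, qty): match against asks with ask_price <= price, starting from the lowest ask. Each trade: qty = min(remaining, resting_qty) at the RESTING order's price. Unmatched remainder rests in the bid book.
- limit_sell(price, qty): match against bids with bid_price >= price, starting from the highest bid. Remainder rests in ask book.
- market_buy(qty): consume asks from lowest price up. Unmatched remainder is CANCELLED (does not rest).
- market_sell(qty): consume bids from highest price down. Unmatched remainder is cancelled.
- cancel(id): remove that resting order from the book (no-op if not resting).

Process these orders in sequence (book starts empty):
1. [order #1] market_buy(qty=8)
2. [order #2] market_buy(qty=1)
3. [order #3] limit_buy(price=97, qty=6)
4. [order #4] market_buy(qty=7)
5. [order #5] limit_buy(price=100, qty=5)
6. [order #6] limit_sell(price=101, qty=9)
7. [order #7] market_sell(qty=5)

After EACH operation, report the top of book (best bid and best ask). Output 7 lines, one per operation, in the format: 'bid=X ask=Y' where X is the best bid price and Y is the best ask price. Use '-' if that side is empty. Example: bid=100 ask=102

After op 1 [order #1] market_buy(qty=8): fills=none; bids=[-] asks=[-]
After op 2 [order #2] market_buy(qty=1): fills=none; bids=[-] asks=[-]
After op 3 [order #3] limit_buy(price=97, qty=6): fills=none; bids=[#3:6@97] asks=[-]
After op 4 [order #4] market_buy(qty=7): fills=none; bids=[#3:6@97] asks=[-]
After op 5 [order #5] limit_buy(price=100, qty=5): fills=none; bids=[#5:5@100 #3:6@97] asks=[-]
After op 6 [order #6] limit_sell(price=101, qty=9): fills=none; bids=[#5:5@100 #3:6@97] asks=[#6:9@101]
After op 7 [order #7] market_sell(qty=5): fills=#5x#7:5@100; bids=[#3:6@97] asks=[#6:9@101]

Answer: bid=- ask=-
bid=- ask=-
bid=97 ask=-
bid=97 ask=-
bid=100 ask=-
bid=100 ask=101
bid=97 ask=101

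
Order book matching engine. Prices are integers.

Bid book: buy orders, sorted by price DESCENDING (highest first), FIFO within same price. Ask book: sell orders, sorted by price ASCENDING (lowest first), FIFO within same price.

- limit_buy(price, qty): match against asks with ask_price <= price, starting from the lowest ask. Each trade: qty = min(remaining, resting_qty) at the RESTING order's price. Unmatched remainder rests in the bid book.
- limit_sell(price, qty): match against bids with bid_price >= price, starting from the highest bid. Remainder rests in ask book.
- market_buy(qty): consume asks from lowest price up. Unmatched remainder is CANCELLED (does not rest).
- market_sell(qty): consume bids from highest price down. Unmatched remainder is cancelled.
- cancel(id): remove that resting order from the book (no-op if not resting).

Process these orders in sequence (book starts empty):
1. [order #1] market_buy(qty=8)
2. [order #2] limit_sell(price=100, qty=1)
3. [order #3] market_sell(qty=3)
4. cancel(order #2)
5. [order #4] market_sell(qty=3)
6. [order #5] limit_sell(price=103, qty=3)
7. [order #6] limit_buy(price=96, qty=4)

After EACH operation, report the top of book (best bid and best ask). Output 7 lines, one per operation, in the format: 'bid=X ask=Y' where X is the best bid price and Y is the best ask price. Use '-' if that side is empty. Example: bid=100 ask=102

Answer: bid=- ask=-
bid=- ask=100
bid=- ask=100
bid=- ask=-
bid=- ask=-
bid=- ask=103
bid=96 ask=103

Derivation:
After op 1 [order #1] market_buy(qty=8): fills=none; bids=[-] asks=[-]
After op 2 [order #2] limit_sell(price=100, qty=1): fills=none; bids=[-] asks=[#2:1@100]
After op 3 [order #3] market_sell(qty=3): fills=none; bids=[-] asks=[#2:1@100]
After op 4 cancel(order #2): fills=none; bids=[-] asks=[-]
After op 5 [order #4] market_sell(qty=3): fills=none; bids=[-] asks=[-]
After op 6 [order #5] limit_sell(price=103, qty=3): fills=none; bids=[-] asks=[#5:3@103]
After op 7 [order #6] limit_buy(price=96, qty=4): fills=none; bids=[#6:4@96] asks=[#5:3@103]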